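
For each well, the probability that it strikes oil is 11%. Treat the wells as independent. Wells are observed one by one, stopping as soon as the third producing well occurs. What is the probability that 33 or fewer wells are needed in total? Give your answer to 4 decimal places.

Finishing within 33 wells ⇔ at least 3 successes in the first 33. With X ~ Binomial(33, 0.11), P(Y ≤ 33) = 1 − P(X ≤ 2).
  k=0: C(33,0)·0.11^0·0.89^33 = 0.021373
  k=1: C(33,1)·0.11^1·0.89^32 = 0.087174
  k=2: C(33,2)·0.11^2·0.89^31 = 0.172389
1 − 0.280936 = 0.719064

0.7191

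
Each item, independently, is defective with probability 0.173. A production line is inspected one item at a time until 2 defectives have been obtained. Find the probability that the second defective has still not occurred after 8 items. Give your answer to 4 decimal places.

Needing more than 8 items ⇔ fewer than 2 successes in the first 8. With X ~ Binomial(8, 0.173), P(Y > 8) = P(X ≤ 1).
  k=0: C(8,0)·0.173^0·0.827^8 = 0.218798
  k=1: C(8,1)·0.173^1·0.827^7 = 0.366163
P(X ≤ 1) = 0.584962

0.5850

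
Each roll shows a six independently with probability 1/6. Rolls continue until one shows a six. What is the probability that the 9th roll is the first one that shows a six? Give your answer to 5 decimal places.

0.03876

Geometric (trials to first success), p = 0.166667.
P(Y = 9) = (1−p)^8 · p = 0.23257 · 0.166667 = 0.0387613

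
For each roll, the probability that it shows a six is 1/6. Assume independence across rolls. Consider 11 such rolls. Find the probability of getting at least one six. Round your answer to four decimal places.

0.8654

P(at least one) = 1 − P(none) = 1 − (1 − 0.166667)^11
= 1 − 0.134588 = 0.865412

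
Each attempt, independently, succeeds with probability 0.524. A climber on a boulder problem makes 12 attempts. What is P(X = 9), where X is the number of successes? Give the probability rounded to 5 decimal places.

0.07067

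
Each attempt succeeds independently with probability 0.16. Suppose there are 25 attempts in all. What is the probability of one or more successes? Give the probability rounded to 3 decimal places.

P(at least one) = 1 − P(none) = 1 − (1 − 0.16)^25
= 1 − 0.01279 = 0.98721

0.987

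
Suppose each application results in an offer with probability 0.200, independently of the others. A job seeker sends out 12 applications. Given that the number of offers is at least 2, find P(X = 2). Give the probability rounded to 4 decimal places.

X ~ Binomial(12, 0.20). Want P(X=2 | X≥2) = P(X=2) / P(X≥2).
P(X=2) = C(12,2)·0.20^2·0.80^10 = 0.283468
P(X≥2) = 1 − 0.068719 − 0.206158 = 0.725122
Ratio = 0.283468 / 0.725122 = 0.390924

0.3909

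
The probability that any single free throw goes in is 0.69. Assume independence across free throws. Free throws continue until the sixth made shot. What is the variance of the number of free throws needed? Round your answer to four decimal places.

Y = total free throws until the sixth success; negative binomial with r=6, p=0.69.
Var(Y) = r(1−p)/p² = 6·0.31 / 0.69² = 3.906742

3.9067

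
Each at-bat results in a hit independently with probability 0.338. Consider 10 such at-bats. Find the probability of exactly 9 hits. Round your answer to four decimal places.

0.0004

X ~ Binomial(n=10, p=0.338).
P(X=9) = C(10,9) · p^9 · (1−p)^1
= 10 · 5.7577e-05 · 0.662 = 0.000381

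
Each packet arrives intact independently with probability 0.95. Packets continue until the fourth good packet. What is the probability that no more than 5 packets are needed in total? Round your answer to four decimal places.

0.9774

Finishing within 5 packets ⇔ at least 4 successes in the first 5. With X ~ Binomial(5, 0.95), P(Y ≤ 5) = 1 − P(X ≤ 3).
  k=0: C(5,0)·0.95^0·0.05^5 = 0.000000
  k=1: C(5,1)·0.95^1·0.05^4 = 0.000030
  k=2: C(5,2)·0.95^2·0.05^3 = 0.001128
  k=3: C(5,3)·0.95^3·0.05^2 = 0.021434
1 − 0.022593 = 0.977407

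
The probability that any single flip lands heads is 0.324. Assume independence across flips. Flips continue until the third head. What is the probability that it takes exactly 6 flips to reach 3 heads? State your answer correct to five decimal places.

0.10507

Y = trial on which the third success occurs; negative binomial, r=3, p=0.324.
P(Y=6) = C(5,2) · p^3 · (1−p)^3
= 10 · 0.034012 · 0.30892 = 0.1050691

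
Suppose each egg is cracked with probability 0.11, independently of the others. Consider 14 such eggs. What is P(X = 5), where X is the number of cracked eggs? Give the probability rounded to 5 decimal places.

0.01130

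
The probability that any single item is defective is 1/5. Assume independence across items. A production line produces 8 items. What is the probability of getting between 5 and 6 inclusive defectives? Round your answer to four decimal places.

X ~ Binomial(8, 0.20); P(5 ≤ X ≤ 6) = Σ C(8,k) p^k (1−p)^(8−k) over k:
  k=5: C(8,5)·0.20^5·0.80^3 = 0.009175
  k=6: C(8,6)·0.20^6·0.80^2 = 0.001147
Total = 0.010322

0.0103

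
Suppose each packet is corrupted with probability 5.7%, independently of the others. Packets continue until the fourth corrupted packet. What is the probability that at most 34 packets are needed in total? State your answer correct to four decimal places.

0.1263

Finishing within 34 packets ⇔ at least 4 successes in the first 34. With X ~ Binomial(34, 0.057), P(Y ≤ 34) = 1 − P(X ≤ 3).
  k=0: C(34,0)·0.057^0·0.943^34 = 0.135956
  k=1: C(34,1)·0.057^1·0.943^33 = 0.279409
  k=2: C(34,2)·0.057^2·0.943^32 = 0.278668
  k=3: C(34,3)·0.057^3·0.943^31 = 0.179671
1 − 0.873703 = 0.126297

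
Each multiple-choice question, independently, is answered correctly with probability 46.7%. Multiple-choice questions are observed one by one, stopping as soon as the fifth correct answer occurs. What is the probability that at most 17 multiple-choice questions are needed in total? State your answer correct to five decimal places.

0.95522

Finishing within 17 multiple-choice questions ⇔ at least 5 successes in the first 17. With X ~ Binomial(17, 0.467), P(Y ≤ 17) = 1 − P(X ≤ 4).
  k=0: C(17,0)·0.467^0·0.533^17 = 0.0000226
  k=1: C(17,1)·0.467^1·0.533^16 = 0.0003368
  k=2: C(17,2)·0.467^2·0.533^15 = 0.0023609
  k=3: C(17,3)·0.467^3·0.533^14 = 0.0103429
  k=4: C(17,4)·0.467^4·0.533^13 = 0.0317174
1 − 0.0447807 = 0.9552193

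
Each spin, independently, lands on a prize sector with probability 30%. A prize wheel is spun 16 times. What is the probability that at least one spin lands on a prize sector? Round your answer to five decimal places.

0.99668

P(at least one) = 1 − P(none) = 1 − (1 − 0.30)^16
= 1 − 0.0033233 = 0.9966767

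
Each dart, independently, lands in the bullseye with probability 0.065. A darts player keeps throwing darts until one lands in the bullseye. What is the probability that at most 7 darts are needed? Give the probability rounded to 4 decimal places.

0.3753

Y = number of darts to the first success; geometric, p = 0.065.
P(Y ≤ 7) = 1 − (1−p)^7 = 1 − 0.624714 = 0.375286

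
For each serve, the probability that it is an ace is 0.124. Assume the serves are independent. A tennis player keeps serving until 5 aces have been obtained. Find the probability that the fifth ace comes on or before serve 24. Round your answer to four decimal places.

0.1688

Finishing within 24 serves ⇔ at least 5 successes in the first 24. With X ~ Binomial(24, 0.124), P(Y ≤ 24) = 1 − P(X ≤ 4).
  k=0: C(24,0)·0.124^0·0.876^24 = 0.041696
  k=1: C(24,1)·0.124^1·0.876^23 = 0.141654
  k=2: C(24,2)·0.124^2·0.876^22 = 0.230591
  k=3: C(24,3)·0.124^3·0.876^21 = 0.239366
  k=4: C(24,4)·0.124^4·0.876^20 = 0.177885
1 − 0.831192 = 0.168808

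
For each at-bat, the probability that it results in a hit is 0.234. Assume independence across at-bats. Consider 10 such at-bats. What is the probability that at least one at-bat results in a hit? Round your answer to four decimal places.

P(at least one) = 1 − P(none) = 1 − (1 − 0.234)^10
= 1 − 0.069548 = 0.930452

0.9305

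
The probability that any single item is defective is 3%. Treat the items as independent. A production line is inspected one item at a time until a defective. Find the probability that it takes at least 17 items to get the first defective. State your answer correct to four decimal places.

Y = number of items to the first success; geometric, p = 0.03.
P(Y > 16) = P(first 16 all fail) = (1−p)^16 = 0.614254

0.6143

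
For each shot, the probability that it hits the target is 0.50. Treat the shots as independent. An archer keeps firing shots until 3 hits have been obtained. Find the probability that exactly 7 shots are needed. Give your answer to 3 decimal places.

Y = trial on which the third success occurs; negative binomial, r=3, p=0.50.
P(Y=7) = C(6,2) · p^3 · (1−p)^4
= 15 · 0.125 · 0.0625 = 0.11719

0.117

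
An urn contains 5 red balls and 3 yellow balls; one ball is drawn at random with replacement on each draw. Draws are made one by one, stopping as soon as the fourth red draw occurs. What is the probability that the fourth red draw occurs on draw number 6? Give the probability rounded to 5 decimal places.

0.21458

Y = trial on which the fourth success occurs; negative binomial, r=4, p=0.625.
P(Y=6) = C(5,3) · p^4 · (1−p)^2
= 10 · 0.15259 · 0.14062 = 0.2145767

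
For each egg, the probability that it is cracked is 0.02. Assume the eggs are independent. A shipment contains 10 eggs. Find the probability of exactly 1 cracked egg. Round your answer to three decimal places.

X ~ Binomial(n=10, p=0.02).
P(X=1) = C(10,1) · p^1 · (1−p)^9
= 10 · 0.02 · 0.83375 = 0.16675

0.167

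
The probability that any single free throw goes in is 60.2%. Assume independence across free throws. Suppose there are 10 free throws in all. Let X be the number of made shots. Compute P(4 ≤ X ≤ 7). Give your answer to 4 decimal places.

0.7762

X ~ Binomial(10, 0.602); P(4 ≤ X ≤ 7) = Σ C(10,k) p^k (1−p)^(10−k) over k:
  k=4: C(10,4)·0.602^4·0.398^6 = 0.109624
  k=5: C(10,5)·0.602^5·0.398^5 = 0.198975
  k=6: C(10,6)·0.602^6·0.398^4 = 0.250802
  k=7: C(10,7)·0.602^7·0.398^3 = 0.216773
Total = 0.776174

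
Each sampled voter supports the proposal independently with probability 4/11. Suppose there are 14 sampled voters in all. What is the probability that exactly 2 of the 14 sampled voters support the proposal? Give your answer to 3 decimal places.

0.053

X ~ Binomial(n=14, p=0.363636).
P(X=2) = C(14,2) · p^2 · (1−p)^12
= 91 · 0.13223 · 0.0044103 = 0.05307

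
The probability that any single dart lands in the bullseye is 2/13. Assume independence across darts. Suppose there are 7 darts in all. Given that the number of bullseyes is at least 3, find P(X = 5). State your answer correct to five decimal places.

0.01649

X ~ Binomial(7, 0.153846). Want P(X=5 | X≥3) = P(X=5) / P(X≥3).
P(X=5) = C(7,5)·0.153846^5·0.846154^2 = 0.0012958
P(X≥3) = 1 − 0.3105599 − 0.3952580 − 0.2155953 = 0.0785868
Ratio = 0.0012958 / 0.0785868 = 0.0164893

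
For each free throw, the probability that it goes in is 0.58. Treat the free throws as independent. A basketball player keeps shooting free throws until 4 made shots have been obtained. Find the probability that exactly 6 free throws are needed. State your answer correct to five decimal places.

Y = trial on which the fourth success occurs; negative binomial, r=4, p=0.58.
P(Y=6) = C(5,3) · p^4 · (1−p)^2
= 10 · 0.11316 · 0.1764 = 0.1996230

0.19962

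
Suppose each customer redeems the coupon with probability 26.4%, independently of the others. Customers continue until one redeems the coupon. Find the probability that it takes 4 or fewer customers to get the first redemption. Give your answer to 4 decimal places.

0.7066

Y = number of customers to the first success; geometric, p = 0.264.
P(Y ≤ 4) = 1 − (1−p)^4 = 1 − 0.293435 = 0.706565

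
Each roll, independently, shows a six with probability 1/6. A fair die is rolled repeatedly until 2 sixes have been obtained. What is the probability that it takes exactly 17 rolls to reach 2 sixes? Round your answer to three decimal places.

0.029

Y = trial on which the second success occurs; negative binomial, r=2, p=0.166667.
P(Y=17) = C(16,1) · p^2 · (1−p)^15
= 16 · 0.027778 · 0.064905 = 0.02885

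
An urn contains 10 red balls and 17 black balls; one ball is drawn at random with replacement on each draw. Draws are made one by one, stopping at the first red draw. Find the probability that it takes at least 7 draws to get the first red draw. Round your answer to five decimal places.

Y = number of draws to the first success; geometric, p = 0.370370.
P(Y > 6) = P(first 6 all fail) = (1−p)^6 = 0.0623033

0.06230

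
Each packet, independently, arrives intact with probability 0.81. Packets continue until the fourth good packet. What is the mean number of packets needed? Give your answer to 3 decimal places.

4.938

Y = total packets until the fourth success; negative binomial with r=4, p=0.81.
E[Y] = r / p = 4 / 0.81 = 4.93827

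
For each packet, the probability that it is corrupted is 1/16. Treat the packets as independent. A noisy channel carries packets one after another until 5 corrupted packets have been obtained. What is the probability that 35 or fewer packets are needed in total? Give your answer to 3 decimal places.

0.065

Finishing within 35 packets ⇔ at least 5 successes in the first 35. With X ~ Binomial(35, 0.0625), P(Y ≤ 35) = 1 − P(X ≤ 4).
  k=0: C(35,0)·0.0625^0·0.9375^35 = 0.10447
  k=1: C(35,1)·0.0625^1·0.9375^34 = 0.24377
  k=2: C(35,2)·0.0625^2·0.9375^33 = 0.27627
  k=3: C(35,3)·0.0625^3·0.9375^32 = 0.20260
  k=4: C(35,4)·0.0625^4·0.9375^31 = 0.10805
1 − 0.93515 = 0.06485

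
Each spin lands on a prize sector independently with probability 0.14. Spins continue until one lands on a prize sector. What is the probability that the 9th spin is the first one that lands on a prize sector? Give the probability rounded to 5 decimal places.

Geometric (trials to first success), p = 0.14.
P(Y = 9) = (1−p)^8 · p = 0.29922 · 0.14 = 0.0418905

0.04189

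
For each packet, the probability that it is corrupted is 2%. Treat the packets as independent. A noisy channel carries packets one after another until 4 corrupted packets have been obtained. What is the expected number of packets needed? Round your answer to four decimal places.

Y = total packets until the fourth success; negative binomial with r=4, p=0.02.
E[Y] = r / p = 4 / 0.02 = 200.000000

200.0000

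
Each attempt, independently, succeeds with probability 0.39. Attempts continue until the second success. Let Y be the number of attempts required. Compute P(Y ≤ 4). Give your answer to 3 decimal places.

0.507

Finishing within 4 attempts ⇔ at least 2 successes in the first 4. With X ~ Binomial(4, 0.39), P(Y ≤ 4) = 1 − P(X ≤ 1).
  k=0: C(4,0)·0.39^0·0.61^4 = 0.13846
  k=1: C(4,1)·0.39^1·0.61^3 = 0.35409
1 − 0.49255 = 0.50745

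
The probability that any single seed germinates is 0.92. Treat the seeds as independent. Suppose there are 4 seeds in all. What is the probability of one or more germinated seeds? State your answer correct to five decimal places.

0.99996

P(at least one) = 1 − P(none) = 1 − (1 − 0.92)^4
= 1 − 0.0000410 = 0.9999590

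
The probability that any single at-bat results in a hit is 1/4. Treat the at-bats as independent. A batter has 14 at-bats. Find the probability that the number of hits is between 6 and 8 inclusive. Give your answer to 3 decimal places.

0.110

X ~ Binomial(14, 0.25); P(6 ≤ X ≤ 8) = Σ C(14,k) p^k (1−p)^(14−k) over k:
  k=6: C(14,6)·0.25^6·0.75^8 = 0.07340
  k=7: C(14,7)·0.25^7·0.75^7 = 0.02796
  k=8: C(14,8)·0.25^8·0.75^6 = 0.00816
Total = 0.10951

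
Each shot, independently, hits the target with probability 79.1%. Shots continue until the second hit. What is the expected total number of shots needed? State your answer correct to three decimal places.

Y = total shots until the second success; negative binomial with r=2, p=0.791.
E[Y] = r / p = 2 / 0.791 = 2.52845

2.528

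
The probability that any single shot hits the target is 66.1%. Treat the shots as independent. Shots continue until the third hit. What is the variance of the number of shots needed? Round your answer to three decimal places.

2.328

Y = total shots until the third success; negative binomial with r=3, p=0.661.
Var(Y) = r(1−p)/p² = 3·0.339 / 0.661² = 2.32765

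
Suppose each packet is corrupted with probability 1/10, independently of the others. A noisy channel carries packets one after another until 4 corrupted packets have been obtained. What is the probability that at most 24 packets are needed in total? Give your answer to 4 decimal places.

0.2143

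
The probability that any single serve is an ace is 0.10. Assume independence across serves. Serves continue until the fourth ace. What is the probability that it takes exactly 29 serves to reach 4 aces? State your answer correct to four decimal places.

0.0235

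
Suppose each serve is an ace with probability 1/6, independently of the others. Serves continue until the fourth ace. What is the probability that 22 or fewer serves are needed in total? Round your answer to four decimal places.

0.5116

Finishing within 22 serves ⇔ at least 4 successes in the first 22. With X ~ Binomial(22, 0.166667), P(Y ≤ 22) = 1 − P(X ≤ 3).
  k=0: C(22,0)·0.166667^0·0.833333^22 = 0.018114
  k=1: C(22,1)·0.166667^1·0.833333^21 = 0.079701
  k=2: C(22,2)·0.166667^2·0.833333^20 = 0.167373
  k=3: C(22,3)·0.166667^3·0.833333^19 = 0.223164
1 − 0.488351 = 0.511649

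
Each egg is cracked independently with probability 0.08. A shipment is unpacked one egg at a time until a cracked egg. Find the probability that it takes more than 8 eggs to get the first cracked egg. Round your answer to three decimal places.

Y = number of eggs to the first success; geometric, p = 0.08.
P(Y > 8) = P(first 8 all fail) = (1−p)^8 = 0.51322

0.513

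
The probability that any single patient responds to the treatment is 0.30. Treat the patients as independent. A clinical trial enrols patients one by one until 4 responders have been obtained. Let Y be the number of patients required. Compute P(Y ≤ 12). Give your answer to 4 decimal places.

Finishing within 12 patients ⇔ at least 4 successes in the first 12. With X ~ Binomial(12, 0.30), P(Y ≤ 12) = 1 − P(X ≤ 3).
  k=0: C(12,0)·0.30^0·0.70^12 = 0.013841
  k=1: C(12,1)·0.30^1·0.70^11 = 0.071184
  k=2: C(12,2)·0.30^2·0.70^10 = 0.167790
  k=3: C(12,3)·0.30^3·0.70^9 = 0.239700
1 − 0.492516 = 0.507484

0.5075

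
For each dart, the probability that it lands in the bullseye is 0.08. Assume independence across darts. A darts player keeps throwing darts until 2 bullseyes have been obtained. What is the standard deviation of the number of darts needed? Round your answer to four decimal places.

Y = total darts until the second success; negative binomial with r=2, p=0.08.
SD(Y) = √[r(1−p)/p²] = √(287.500000) = 16.955825

16.9558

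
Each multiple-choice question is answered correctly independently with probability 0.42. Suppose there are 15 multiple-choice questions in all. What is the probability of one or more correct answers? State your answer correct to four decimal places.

P(at least one) = 1 − P(none) = 1 − (1 − 0.42)^15
= 1 − 0.000283 = 0.999717

0.9997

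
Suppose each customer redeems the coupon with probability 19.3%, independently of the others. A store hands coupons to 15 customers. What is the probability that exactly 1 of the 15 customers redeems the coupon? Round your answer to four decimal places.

0.1438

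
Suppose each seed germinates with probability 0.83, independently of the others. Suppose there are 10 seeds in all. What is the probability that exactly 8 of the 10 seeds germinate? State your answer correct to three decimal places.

X ~ Binomial(n=10, p=0.83).
P(X=8) = C(10,8) · p^8 · (1−p)^2
= 45 · 0.22523 · 0.0289 = 0.29291

0.293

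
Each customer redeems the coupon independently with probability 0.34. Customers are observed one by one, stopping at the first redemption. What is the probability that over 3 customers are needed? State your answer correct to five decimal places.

Y = number of customers to the first success; geometric, p = 0.34.
P(Y > 3) = P(first 3 all fail) = (1−p)^3 = 0.2874960

0.28750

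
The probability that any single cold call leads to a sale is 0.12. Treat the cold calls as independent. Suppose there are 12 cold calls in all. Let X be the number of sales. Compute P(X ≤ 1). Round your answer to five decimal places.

0.56859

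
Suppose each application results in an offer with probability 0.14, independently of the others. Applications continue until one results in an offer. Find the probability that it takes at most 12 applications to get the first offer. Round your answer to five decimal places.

0.83633

Y = number of applications to the first success; geometric, p = 0.14.
P(Y ≤ 12) = 1 − (1−p)^12 = 1 − 0.1636746 = 0.8363254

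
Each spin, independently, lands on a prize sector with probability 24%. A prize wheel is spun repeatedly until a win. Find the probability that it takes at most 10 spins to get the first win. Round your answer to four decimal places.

0.9357

Y = number of spins to the first success; geometric, p = 0.24.
P(Y ≤ 10) = 1 − (1−p)^10 = 1 − 0.064289 = 0.935711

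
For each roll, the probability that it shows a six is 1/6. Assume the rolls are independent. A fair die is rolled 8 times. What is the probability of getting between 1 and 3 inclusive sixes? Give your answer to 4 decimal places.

0.7368

X ~ Binomial(8, 0.166667); P(1 ≤ X ≤ 3) = Σ C(8,k) p^k (1−p)^(8−k) over k:
  k=1: C(8,1)·0.166667^1·0.833333^7 = 0.372109
  k=2: C(8,2)·0.166667^2·0.833333^6 = 0.260476
  k=3: C(8,3)·0.166667^3·0.833333^5 = 0.104190
Total = 0.736776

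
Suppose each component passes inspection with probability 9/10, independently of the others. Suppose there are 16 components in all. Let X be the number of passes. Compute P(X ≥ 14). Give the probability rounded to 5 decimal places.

0.78925

X ~ Binomial(16, 0.90); P(X ≥ 14) = Σ C(16,k) p^k (1−p)^(16−k) over k:
  k=14: C(16,14)·0.90^14·0.10^2 = 0.2745215
  k=15: C(16,15)·0.90^15·0.10^1 = 0.3294258
  k=16: C(16,16)·0.90^16·0.10^0 = 0.1853020
Total = 0.7892493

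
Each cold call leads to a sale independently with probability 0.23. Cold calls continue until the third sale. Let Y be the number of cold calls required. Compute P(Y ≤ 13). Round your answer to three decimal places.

Finishing within 13 cold calls ⇔ at least 3 successes in the first 13. With X ~ Binomial(13, 0.23), P(Y ≤ 13) = 1 − P(X ≤ 2).
  k=0: C(13,0)·0.23^0·0.77^13 = 0.03345
  k=1: C(13,1)·0.23^1·0.77^12 = 0.12989
  k=2: C(13,2)·0.23^2·0.77^11 = 0.23278
1 − 0.39612 = 0.60388

0.604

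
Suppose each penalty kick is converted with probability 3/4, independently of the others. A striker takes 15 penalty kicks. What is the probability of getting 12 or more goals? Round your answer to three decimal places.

X ~ Binomial(15, 0.75); P(X ≥ 12) = Σ C(15,k) p^k (1−p)^(15−k) over k:
  k=12: C(15,12)·0.75^12·0.25^3 = 0.22520
  k=13: C(15,13)·0.75^13·0.25^2 = 0.15591
  k=14: C(15,14)·0.75^14·0.25^1 = 0.06682
  k=15: C(15,15)·0.75^15·0.25^0 = 0.01336
Total = 0.46129

0.461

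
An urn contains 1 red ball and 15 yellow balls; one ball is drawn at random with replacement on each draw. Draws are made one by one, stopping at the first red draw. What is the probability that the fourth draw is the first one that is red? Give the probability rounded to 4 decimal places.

0.0515

Geometric (trials to first success), p = 0.0625.
P(Y = 4) = (1−p)^3 · p = 0.82397 · 0.0625 = 0.051498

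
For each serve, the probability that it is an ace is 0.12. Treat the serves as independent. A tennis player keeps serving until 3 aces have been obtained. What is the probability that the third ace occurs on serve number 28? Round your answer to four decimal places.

0.0248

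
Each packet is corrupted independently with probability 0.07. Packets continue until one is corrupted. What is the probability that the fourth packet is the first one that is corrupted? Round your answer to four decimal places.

0.0563

Geometric (trials to first success), p = 0.07.
P(Y = 4) = (1−p)^3 · p = 0.80436 · 0.07 = 0.056305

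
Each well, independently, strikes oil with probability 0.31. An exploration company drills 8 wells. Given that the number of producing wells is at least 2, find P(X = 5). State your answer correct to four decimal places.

X ~ Binomial(8, 0.31). Want P(X=5 | X≥2) = P(X=5) / P(X≥2).
P(X=5) = C(8,5)·0.31^5·0.69^3 = 0.052668
P(X≥2) = 1 − 0.051380 − 0.184670 = 0.763951
Ratio = 0.052668 / 0.763951 = 0.068941

0.0689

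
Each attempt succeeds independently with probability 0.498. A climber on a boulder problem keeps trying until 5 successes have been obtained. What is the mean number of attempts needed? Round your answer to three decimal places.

10.040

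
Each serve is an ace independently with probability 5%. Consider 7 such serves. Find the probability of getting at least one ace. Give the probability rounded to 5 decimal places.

0.30166

P(at least one) = 1 − P(none) = 1 − (1 − 0.05)^7
= 1 − 0.6983373 = 0.3016627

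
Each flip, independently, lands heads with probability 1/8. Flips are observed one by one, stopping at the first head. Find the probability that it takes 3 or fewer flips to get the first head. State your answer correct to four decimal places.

0.3301

Y = number of flips to the first success; geometric, p = 0.125.
P(Y ≤ 3) = 1 − (1−p)^3 = 1 − 0.669922 = 0.330078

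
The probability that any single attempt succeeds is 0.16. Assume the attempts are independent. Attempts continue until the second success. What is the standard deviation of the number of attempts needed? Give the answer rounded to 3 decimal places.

Y = total attempts until the second success; negative binomial with r=2, p=0.16.
SD(Y) = √[r(1−p)/p²] = √(65.62500) = 8.10093

8.101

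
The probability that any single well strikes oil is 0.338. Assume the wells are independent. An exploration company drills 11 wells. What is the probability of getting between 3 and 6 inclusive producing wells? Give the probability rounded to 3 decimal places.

0.734

X ~ Binomial(11, 0.338); P(3 ≤ X ≤ 6) = Σ C(11,k) p^k (1−p)^(11−k) over k:
  k=3: C(11,3)·0.338^3·0.662^8 = 0.23502
  k=4: C(11,4)·0.338^4·0.662^7 = 0.23999
  k=5: C(11,5)·0.338^5·0.662^6 = 0.17154
  k=6: C(11,6)·0.338^6·0.662^5 = 0.08759
Total = 0.73413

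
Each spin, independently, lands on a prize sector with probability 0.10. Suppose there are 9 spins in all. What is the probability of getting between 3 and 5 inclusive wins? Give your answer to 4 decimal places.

X ~ Binomial(9, 0.10); P(3 ≤ X ≤ 5) = Σ C(9,k) p^k (1−p)^(9−k) over k:
  k=3: C(9,3)·0.10^3·0.90^6 = 0.044641
  k=4: C(9,4)·0.10^4·0.90^5 = 0.007440
  k=5: C(9,5)·0.10^5·0.90^4 = 0.000827
Total = 0.052908

0.0529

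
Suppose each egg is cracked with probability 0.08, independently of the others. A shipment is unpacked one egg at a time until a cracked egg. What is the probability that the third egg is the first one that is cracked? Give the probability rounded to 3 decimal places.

0.068

Geometric (trials to first success), p = 0.08.
P(Y = 3) = (1−p)^2 · p = 0.8464 · 0.08 = 0.06771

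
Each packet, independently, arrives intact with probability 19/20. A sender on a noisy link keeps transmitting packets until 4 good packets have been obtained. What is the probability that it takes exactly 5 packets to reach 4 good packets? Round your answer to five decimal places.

0.16290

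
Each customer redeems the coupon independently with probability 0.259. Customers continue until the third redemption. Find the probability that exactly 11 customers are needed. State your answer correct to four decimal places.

0.0711

Y = trial on which the third success occurs; negative binomial, r=3, p=0.259.
P(Y=11) = C(10,2) · p^3 · (1−p)^8
= 45 · 0.017374 · 0.090896 = 0.071065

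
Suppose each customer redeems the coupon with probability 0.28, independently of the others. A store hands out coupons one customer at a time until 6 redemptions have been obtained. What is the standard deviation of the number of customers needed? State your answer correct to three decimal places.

Y = total customers until the sixth success; negative binomial with r=6, p=0.28.
SD(Y) = √[r(1−p)/p²] = √(55.10204) = 7.42307

7.423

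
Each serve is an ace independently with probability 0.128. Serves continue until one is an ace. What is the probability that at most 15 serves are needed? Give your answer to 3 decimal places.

0.872

Y = number of serves to the first success; geometric, p = 0.128.
P(Y ≤ 15) = 1 − (1−p)^15 = 1 − 0.12816 = 0.87184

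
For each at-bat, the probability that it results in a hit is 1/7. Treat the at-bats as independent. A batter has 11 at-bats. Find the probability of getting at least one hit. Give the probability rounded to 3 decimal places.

P(at least one) = 1 − P(none) = 1 − (1 − 0.142857)^11
= 1 − 0.18348 = 0.81652

0.817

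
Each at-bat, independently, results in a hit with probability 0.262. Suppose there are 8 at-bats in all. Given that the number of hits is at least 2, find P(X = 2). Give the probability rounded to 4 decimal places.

X ~ Binomial(8, 0.262). Want P(X=2 | X≥2) = P(X=2) / P(X≥2).
P(X=2) = C(8,2)·0.262^2·0.738^6 = 0.310527
P(X≥2) = 1 − 0.087994 − 0.249911 = 0.662095
Ratio = 0.310527 / 0.662095 = 0.469006

0.4690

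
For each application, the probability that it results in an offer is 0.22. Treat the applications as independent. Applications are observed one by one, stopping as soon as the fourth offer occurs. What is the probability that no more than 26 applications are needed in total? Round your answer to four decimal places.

0.8552

Finishing within 26 applications ⇔ at least 4 successes in the first 26. With X ~ Binomial(26, 0.22), P(Y ≤ 26) = 1 − P(X ≤ 3).
  k=0: C(26,0)·0.22^0·0.78^26 = 0.001565
  k=1: C(26,1)·0.22^1·0.78^25 = 0.011475
  k=2: C(26,2)·0.22^2·0.78^24 = 0.040458
  k=3: C(26,3)·0.22^3·0.78^23 = 0.091289
1 − 0.144786 = 0.855214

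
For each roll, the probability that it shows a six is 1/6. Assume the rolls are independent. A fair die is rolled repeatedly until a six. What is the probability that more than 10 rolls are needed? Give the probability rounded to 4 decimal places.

0.1615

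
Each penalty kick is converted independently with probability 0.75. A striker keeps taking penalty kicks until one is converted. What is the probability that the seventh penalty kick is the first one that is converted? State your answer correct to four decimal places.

0.0002

Geometric (trials to first success), p = 0.75.
P(Y = 7) = (1−p)^6 · p = 0.00024414 · 0.75 = 0.000183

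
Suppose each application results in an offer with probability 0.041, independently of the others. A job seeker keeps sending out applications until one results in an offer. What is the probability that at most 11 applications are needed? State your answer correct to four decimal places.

Y = number of applications to the first success; geometric, p = 0.041.
P(Y ≤ 11) = 1 − (1−p)^11 = 1 − 0.630964 = 0.369036

0.3690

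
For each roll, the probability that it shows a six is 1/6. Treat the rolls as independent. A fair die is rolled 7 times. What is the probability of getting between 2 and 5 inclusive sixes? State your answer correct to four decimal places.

0.3301

X ~ Binomial(7, 0.166667); P(2 ≤ X ≤ 5) = Σ C(7,k) p^k (1−p)^(7−k) over k:
  k=2: C(7,2)·0.166667^2·0.833333^5 = 0.234429
  k=3: C(7,3)·0.166667^3·0.833333^4 = 0.078143
  k=4: C(7,4)·0.166667^4·0.833333^3 = 0.015629
  k=5: C(7,5)·0.166667^5·0.833333^2 = 0.001875
Total = 0.330075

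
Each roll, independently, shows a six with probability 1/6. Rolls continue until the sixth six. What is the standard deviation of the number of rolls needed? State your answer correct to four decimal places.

13.4164

Y = total rolls until the sixth success; negative binomial with r=6, p=0.166667.
SD(Y) = √[r(1−p)/p²] = √(180.000000) = 13.416408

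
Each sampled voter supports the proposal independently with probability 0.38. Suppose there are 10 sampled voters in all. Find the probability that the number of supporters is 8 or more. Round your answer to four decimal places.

X ~ Binomial(10, 0.38); P(X ≥ 8) = Σ C(10,k) p^k (1−p)^(10−k) over k:
  k=8: C(10,8)·0.38^8·0.62^2 = 0.007521
  k=9: C(10,9)·0.38^9·0.62^1 = 0.001024
  k=10: C(10,10)·0.38^10·0.62^0 = 0.000063
Total = 0.008608

0.0086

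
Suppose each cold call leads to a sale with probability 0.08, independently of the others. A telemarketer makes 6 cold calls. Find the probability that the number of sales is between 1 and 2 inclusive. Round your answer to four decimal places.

X ~ Binomial(6, 0.08); P(1 ≤ X ≤ 2) = Σ C(6,k) p^k (1−p)^(6−k) over k:
  k=1: C(6,1)·0.08^1·0.92^5 = 0.316359
  k=2: C(6,2)·0.08^2·0.92^4 = 0.068774
Total = 0.385133

0.3851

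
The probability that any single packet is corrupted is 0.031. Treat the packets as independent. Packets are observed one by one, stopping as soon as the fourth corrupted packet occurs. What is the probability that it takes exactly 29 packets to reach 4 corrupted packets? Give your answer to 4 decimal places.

0.0014

Y = trial on which the fourth success occurs; negative binomial, r=4, p=0.031.
P(Y=29) = C(28,3) · p^4 · (1−p)^25
= 3276 · 9.2352e-07 · 0.45509 = 0.001377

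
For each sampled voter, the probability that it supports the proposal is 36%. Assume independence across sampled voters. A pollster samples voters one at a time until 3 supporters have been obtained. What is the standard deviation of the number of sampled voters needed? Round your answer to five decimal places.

Y = total sampled voters until the third success; negative binomial with r=3, p=0.36.
SD(Y) = √[r(1−p)/p²] = √(14.8148148) = 3.8490018

3.84900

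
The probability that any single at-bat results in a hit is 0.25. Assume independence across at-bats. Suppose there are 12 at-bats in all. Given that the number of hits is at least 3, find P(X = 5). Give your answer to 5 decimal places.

X ~ Binomial(12, 0.25). Want P(X=5 | X≥3) = P(X=5) / P(X≥3).
P(X=5) = C(12,5)·0.25^5·0.75^7 = 0.1032414
P(X≥3) = 1 − 0.0316764 − 0.1267054 − 0.2322932 = 0.6093250
Ratio = 0.1032414 / 0.6093250 = 0.1694358

0.16944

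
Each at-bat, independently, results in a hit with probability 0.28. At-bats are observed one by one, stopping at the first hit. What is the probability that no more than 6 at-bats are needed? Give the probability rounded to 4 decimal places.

0.8607

Y = number of at-bats to the first success; geometric, p = 0.28.
P(Y ≤ 6) = 1 − (1−p)^6 = 1 − 0.139314 = 0.860686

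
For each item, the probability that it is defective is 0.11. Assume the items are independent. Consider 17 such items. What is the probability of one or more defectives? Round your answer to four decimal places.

P(at least one) = 1 − P(none) = 1 − (1 − 0.11)^17
= 1 − 0.137921 = 0.862079

0.8621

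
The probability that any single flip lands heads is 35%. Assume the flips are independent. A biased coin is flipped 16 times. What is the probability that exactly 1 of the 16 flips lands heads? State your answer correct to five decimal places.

X ~ Binomial(n=16, p=0.35).
P(X=1) = C(16,1) · p^1 · (1−p)^15
= 16 · 0.35 · 0.0015621 = 0.0087476

0.00875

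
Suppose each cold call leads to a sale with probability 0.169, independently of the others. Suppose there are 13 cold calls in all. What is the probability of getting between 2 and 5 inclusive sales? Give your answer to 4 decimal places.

X ~ Binomial(13, 0.169); P(2 ≤ X ≤ 5) = Σ C(13,k) p^k (1−p)^(13−k) over k:
  k=2: C(13,2)·0.169^2·0.831^11 = 0.290723
  k=3: C(13,3)·0.169^3·0.831^10 = 0.216789
  k=4: C(13,4)·0.169^4·0.831^9 = 0.110220
  k=5: C(13,5)·0.169^5·0.831^8 = 0.040348
Total = 0.658080

0.6581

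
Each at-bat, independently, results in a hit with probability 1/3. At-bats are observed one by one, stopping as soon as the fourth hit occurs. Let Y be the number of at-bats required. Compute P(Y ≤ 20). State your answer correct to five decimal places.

0.93955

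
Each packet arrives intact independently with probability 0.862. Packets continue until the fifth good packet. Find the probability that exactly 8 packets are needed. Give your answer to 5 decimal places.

Y = trial on which the fifth success occurs; negative binomial, r=5, p=0.862.
P(Y=8) = C(7,4) · p^5 · (1−p)^3
= 35 · 0.47592 · 0.0026281 = 0.0437766

0.04378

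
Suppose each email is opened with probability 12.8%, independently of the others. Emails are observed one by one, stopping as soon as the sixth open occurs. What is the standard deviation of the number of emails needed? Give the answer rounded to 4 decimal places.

Y = total emails until the sixth success; negative binomial with r=6, p=0.128.
SD(Y) = √[r(1−p)/p²] = √(319.335938) = 17.869973

17.8700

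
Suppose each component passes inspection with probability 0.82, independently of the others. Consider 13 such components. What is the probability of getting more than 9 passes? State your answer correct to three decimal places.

X ~ Binomial(13, 0.82); P(X ≥ 10) = Σ C(13,k) p^k (1−p)^(13−k) over k:
  k=10: C(13,10)·0.82^10·0.18^3 = 0.22926
  k=11: C(13,11)·0.82^11·0.18^2 = 0.28483
  k=12: C(13,12)·0.82^12·0.18^1 = 0.21626
  k=13: C(13,13)·0.82^13·0.18^0 = 0.07578
Total = 0.80614

0.806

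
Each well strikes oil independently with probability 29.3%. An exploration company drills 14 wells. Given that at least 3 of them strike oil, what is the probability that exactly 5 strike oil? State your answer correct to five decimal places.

X ~ Binomial(14, 0.293). Want P(X=5 | X≥3) = P(X=5) / P(X≥3).
P(X=5) = C(14,5)·0.293^5·0.707^9 = 0.1907994
P(X≥3) = 1 − 0.0077960 − 0.0452322 − 0.1218455 = 0.8251262
Ratio = 0.1907994 / 0.8251262 = 0.2312366

0.23124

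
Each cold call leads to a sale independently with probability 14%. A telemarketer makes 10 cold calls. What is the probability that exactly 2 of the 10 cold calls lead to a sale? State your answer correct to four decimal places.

X ~ Binomial(n=10, p=0.14).
P(X=2) = C(10,2) · p^2 · (1−p)^8
= 45 · 0.0196 · 0.29922 = 0.263910

0.2639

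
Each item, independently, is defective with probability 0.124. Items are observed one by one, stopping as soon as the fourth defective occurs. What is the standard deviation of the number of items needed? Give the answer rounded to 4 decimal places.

Y = total items until the fourth success; negative binomial with r=4, p=0.124.
SD(Y) = √[r(1−p)/p²] = √(227.887617) = 15.095947

15.0959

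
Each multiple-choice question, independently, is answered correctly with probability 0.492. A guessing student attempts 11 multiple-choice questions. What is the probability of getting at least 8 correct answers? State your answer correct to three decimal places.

X ~ Binomial(11, 0.492); P(X ≥ 8) = Σ C(11,k) p^k (1−p)^(11−k) over k:
  k=8: C(11,8)·0.492^8·0.508^3 = 0.07427
  k=9: C(11,9)·0.492^9·0.508^2 = 0.02398
  k=10: C(11,10)·0.492^10·0.508^1 = 0.00464
  k=11: C(11,11)·0.492^11·0.508^0 = 0.00041
Total = 0.10330

0.103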